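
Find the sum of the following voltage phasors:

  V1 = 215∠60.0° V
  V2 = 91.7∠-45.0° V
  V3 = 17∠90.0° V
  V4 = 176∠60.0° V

Step 1 — Convert each phasor to rectangular form:
  V1 = 215·(cos(60.0°) + j·sin(60.0°)) = 107.5 + j186.2 V
  V2 = 91.7·(cos(-45.0°) + j·sin(-45.0°)) = 64.84 - j64.84 V
  V3 = 17·(cos(90.0°) + j·sin(90.0°)) = 0 + j17 V
  V4 = 176·(cos(60.0°) + j·sin(60.0°)) = 88 + j152.4 V
Step 2 — Sum components: V_total = 260.3 + j290.8 V.
Step 3 — Convert to polar: |V_total| = 390.3 V, ∠V_total = 48.2°.

V_total = 390.3∠48.2° V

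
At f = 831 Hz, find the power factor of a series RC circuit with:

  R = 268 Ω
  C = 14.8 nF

Step 1 — Angular frequency: ω = 2π·f = 2π·831 = 5221 rad/s.
Step 2 — Component impedances:
  R: Z = R = 268 Ω
  C: Z = 1/(jωC) = -j/(ω·C) = 0 - j1.294e+04 Ω
Step 3 — Series combination: Z_total = R + C = 268 - j1.294e+04 Ω = 1.294e+04∠-88.8° Ω.
Step 4 — Power factor: PF = cos(φ) = Re(Z)/|Z| = 268/1.294e+04 = 0.02071.
Step 5 — Type: Im(Z) = -1.294e+04 ⇒ leading (phase φ = -88.8°).

PF = 0.02071 (leading, φ = -88.8°)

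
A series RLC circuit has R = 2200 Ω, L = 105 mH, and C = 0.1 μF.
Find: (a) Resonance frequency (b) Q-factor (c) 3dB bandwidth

Step 1 — Resonance: ω₀ = 1/√(LC) = 1/√(0.105·1e-07) = 9759 rad/s.
Step 2 — f₀ = ω₀/(2π) = 1553 Hz.
Step 3 — Series Q: Q = ω₀L/R = 9759·0.105/2200 = 0.4658.
Step 4 — Bandwidth: Δω = ω₀/Q = 2.095e+04 rad/s; BW = Δω/(2π) = 3335 Hz.

(a) f₀ = 1553 Hz  (b) Q = 0.4658  (c) BW = 3335 Hz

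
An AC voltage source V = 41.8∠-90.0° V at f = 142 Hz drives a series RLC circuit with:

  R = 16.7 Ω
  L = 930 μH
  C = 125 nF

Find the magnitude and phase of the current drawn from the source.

Step 1 — Angular frequency: ω = 2π·f = 2π·142 = 892.2 rad/s.
Step 2 — Component impedances:
  R: Z = R = 16.7 Ω
  L: Z = jωL = j·892.2·0.00093 = 0 + j0.8298 Ω
  C: Z = 1/(jωC) = -j/(ω·C) = 0 - j8966 Ω
Step 3 — Series combination: Z_total = R + L + C = 16.7 - j8966 Ω = 8966∠-89.9° Ω.
Step 4 — Source phasor: V = 41.8∠-90.0° V = 0 - j41.8 V.
Step 5 — Ohm's law: I = V / Z_total = (0 - j41.8) / (16.7 - j8966) = 0.004662 - j8.684e-06 A.
Step 6 — Convert to polar: |I| = 0.004662 A, ∠I = -0.1°.

I = 0.004662∠-0.1° A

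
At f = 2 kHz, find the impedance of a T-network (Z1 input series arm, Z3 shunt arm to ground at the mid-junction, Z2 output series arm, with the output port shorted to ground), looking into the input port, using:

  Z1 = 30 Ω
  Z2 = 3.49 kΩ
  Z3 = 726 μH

Step 1 — Angular frequency: ω = 2π·f = 2π·2000 = 1.257e+04 rad/s.
Step 2 — Component impedances:
  Z1: Z = R = 30 Ω
  Z2: Z = R = 3490 Ω
  Z3: Z = jωL = j·1.257e+04·0.000726 = 0 + j9.123 Ω
Step 3 — With the output port shorted to ground, the output series arm Z2 runs from the junction to ground; the shunt arm Z3 also runs from the junction to ground. They appear in parallel: Z3 || Z2 = 0.02385 + j9.123 Ω.
Step 4 — Series with input arm Z1: Z_in = Z1 + (Z3 || Z2) = 30.02 + j9.123 Ω = 31.38∠16.9° Ω.

Z = 30.02 + j9.123 Ω = 31.38∠16.9° Ω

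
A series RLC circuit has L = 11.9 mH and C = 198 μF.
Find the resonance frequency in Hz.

Step 1 — Resonance condition Im(Z)=0 gives ω₀ = 1/√(LC).
Step 2 — ω₀ = 1/√(0.0119·0.000198) = 651.5 rad/s.
Step 3 — f₀ = ω₀/(2π) = 103.7 Hz.

f₀ = 103.7 Hz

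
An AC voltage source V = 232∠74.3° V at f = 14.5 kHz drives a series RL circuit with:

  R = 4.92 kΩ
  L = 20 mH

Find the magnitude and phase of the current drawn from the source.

Step 1 — Angular frequency: ω = 2π·f = 2π·1.45e+04 = 9.111e+04 rad/s.
Step 2 — Component impedances:
  R: Z = R = 4920 Ω
  L: Z = jωL = j·9.111e+04·0.02 = 0 + j1822 Ω
Step 3 — Series combination: Z_total = R + L = 4920 + j1822 Ω = 5247∠20.3° Ω.
Step 4 — Source phasor: V = 232∠74.3° V = 62.78 + j223.3 V.
Step 5 — Ohm's law: I = V / Z_total = (62.78 + j223.3) / (4920 + j1822) = 0.02601 + j0.03576 A.
Step 6 — Convert to polar: |I| = 0.04422 A, ∠I = 54.0°.

I = 0.04422∠54.0° A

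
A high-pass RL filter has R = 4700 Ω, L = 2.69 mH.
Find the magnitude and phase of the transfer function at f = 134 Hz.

Step 1 — Angular frequency: ω = 2π·134 = 841.9 rad/s.
Step 2 — Transfer function: H(jω) = jωL/(R + jωL).
Step 3 — Numerator jωL = j·2.265; denominator R + jωL = 4700 + j2.265.
Step 4 — H = 2.322e-07 + j0.0004819.
Step 5 — Magnitude: |H| = 0.0004819 (-66.3 dB); phase: φ = 90.0°.

|H| = 0.0004819 (-66.3 dB), φ = 90.0°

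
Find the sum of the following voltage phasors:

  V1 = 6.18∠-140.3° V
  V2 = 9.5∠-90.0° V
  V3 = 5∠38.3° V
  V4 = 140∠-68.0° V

Step 1 — Convert each phasor to rectangular form:
  V1 = 6.18·(cos(-140.3°) + j·sin(-140.3°)) = -4.755 - j3.948 V
  V2 = 9.5·(cos(-90.0°) + j·sin(-90.0°)) = 0 - j9.5 V
  V3 = 5·(cos(38.3°) + j·sin(38.3°)) = 3.924 + j3.099 V
  V4 = 140·(cos(-68.0°) + j·sin(-68.0°)) = 52.44 - j129.8 V
Step 2 — Sum components: V_total = 51.61 - j140.2 V.
Step 3 — Convert to polar: |V_total| = 149.4 V, ∠V_total = -69.8°.

V_total = 149.4∠-69.8° V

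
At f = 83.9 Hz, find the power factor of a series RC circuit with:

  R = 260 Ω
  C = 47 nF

Step 1 — Angular frequency: ω = 2π·f = 2π·83.9 = 527.2 rad/s.
Step 2 — Component impedances:
  R: Z = R = 260 Ω
  C: Z = 1/(jωC) = -j/(ω·C) = 0 - j4.036e+04 Ω
Step 3 — Series combination: Z_total = R + C = 260 - j4.036e+04 Ω = 4.036e+04∠-89.6° Ω.
Step 4 — Power factor: PF = cos(φ) = Re(Z)/|Z| = 260/4.036e+04 = 0.006442.
Step 5 — Type: Im(Z) = -4.036e+04 ⇒ leading (phase φ = -89.6°).

PF = 0.006442 (leading, φ = -89.6°)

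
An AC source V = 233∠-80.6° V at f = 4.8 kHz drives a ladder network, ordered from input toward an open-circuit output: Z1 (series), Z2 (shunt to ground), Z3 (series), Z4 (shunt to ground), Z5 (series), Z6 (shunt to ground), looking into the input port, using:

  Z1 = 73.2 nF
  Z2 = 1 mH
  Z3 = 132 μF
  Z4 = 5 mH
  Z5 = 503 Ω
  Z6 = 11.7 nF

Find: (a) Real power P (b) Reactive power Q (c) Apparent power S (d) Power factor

Step 1 — Angular frequency: ω = 2π·f = 2π·4800 = 3.016e+04 rad/s.
Step 2 — Component impedances:
  Z1: Z = 1/(jωC) = -j/(ω·C) = 0 - j453 Ω
  Z2: Z = jωL = j·3.016e+04·0.001 = 0 + j30.16 Ω
  Z3: Z = 1/(jωC) = -j/(ω·C) = 0 - j0.2512 Ω
  Z4: Z = jωL = j·3.016e+04·0.005 = 0 + j150.8 Ω
  Z5: Z = R = 503 Ω
  Z6: Z = 1/(jωC) = -j/(ω·C) = 0 - j2834 Ω
Step 3 — Ladder network (open output): work backward from the far end, alternating series and parallel combinations. Z_in = 0.03912 - j427.6 Ω = 427.6∠-90.0° Ω.
Step 4 — Source phasor: V = 233∠-80.6° V = 38.05 - j229.9 V.
Step 5 — Current: I = V / Z = 0.5376 + j0.08894 A = 0.5449∠9.4° A.
Step 6 — Complex power: S = V·I* = 0.01162 - j127 VA.
Step 7 — Real power: P = Re(S) = 0.01162 W.
Step 8 — Reactive power: Q = Im(S) = -127 VAR.
Step 9 — Apparent power: |S| = 127 VA.
Step 10 — Power factor: PF = P/|S| = 9.149e-05 (leading).

(a) P = 0.01162 W  (b) Q = -127 VAR  (c) S = 127 VA  (d) PF = 9.149e-05 (leading)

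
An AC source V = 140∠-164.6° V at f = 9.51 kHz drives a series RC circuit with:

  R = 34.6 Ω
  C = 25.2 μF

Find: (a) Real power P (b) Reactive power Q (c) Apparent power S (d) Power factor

Step 1 — Angular frequency: ω = 2π·f = 2π·9510 = 5.975e+04 rad/s.
Step 2 — Component impedances:
  R: Z = R = 34.6 Ω
  C: Z = 1/(jωC) = -j/(ω·C) = 0 - j0.6641 Ω
Step 3 — Series combination: Z_total = R + C = 34.6 - j0.6641 Ω = 34.61∠-1.1° Ω.
Step 4 — Source phasor: V = 140∠-164.6° V = -135 - j37.18 V.
Step 5 — Current: I = V / Z = -3.879 - j1.149 A = 4.045∠-163.5° A.
Step 6 — Complex power: S = V·I* = 566.3 - j10.87 VA.
Step 7 — Real power: P = Re(S) = 566.3 W.
Step 8 — Reactive power: Q = Im(S) = -10.87 VAR.
Step 9 — Apparent power: |S| = 566.4 VA.
Step 10 — Power factor: PF = P/|S| = 0.9998 (leading).

(a) P = 566.3 W  (b) Q = -10.87 VAR  (c) S = 566.4 VA  (d) PF = 0.9998 (leading)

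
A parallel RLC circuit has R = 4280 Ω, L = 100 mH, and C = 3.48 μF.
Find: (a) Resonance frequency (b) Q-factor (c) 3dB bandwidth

Step 1 — Resonance: ω₀ = 1/√(LC) = 1/√(0.1·3.48e-06) = 1695 rad/s.
Step 2 — f₀ = ω₀/(2π) = 269.8 Hz.
Step 3 — Parallel Q: Q = R/(ω₀L) = 4280/(1695·0.1) = 25.25.
Step 4 — Bandwidth: Δω = ω₀/Q = 67.14 rad/s; BW = Δω/(2π) = 10.69 Hz.

(a) f₀ = 269.8 Hz  (b) Q = 25.25  (c) BW = 10.69 Hz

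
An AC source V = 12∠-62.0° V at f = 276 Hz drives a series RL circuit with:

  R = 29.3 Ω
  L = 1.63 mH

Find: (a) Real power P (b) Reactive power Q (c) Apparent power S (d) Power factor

Step 1 — Angular frequency: ω = 2π·f = 2π·276 = 1734 rad/s.
Step 2 — Component impedances:
  R: Z = R = 29.3 Ω
  L: Z = jωL = j·1734·0.00163 = 0 + j2.827 Ω
Step 3 — Series combination: Z_total = R + L = 29.3 + j2.827 Ω = 29.44∠5.5° Ω.
Step 4 — Source phasor: V = 12∠-62.0° V = 5.634 - j10.6 V.
Step 5 — Current: I = V / Z = 0.1559 - j0.3767 A = 0.4077∠-67.5° A.
Step 6 — Complex power: S = V·I* = 4.869 + j0.4698 VA.
Step 7 — Real power: P = Re(S) = 4.869 W.
Step 8 — Reactive power: Q = Im(S) = 0.4698 VAR.
Step 9 — Apparent power: |S| = 4.892 VA.
Step 10 — Power factor: PF = P/|S| = 0.9954 (lagging).

(a) P = 4.869 W  (b) Q = 0.4698 VAR  (c) S = 4.892 VA  (d) PF = 0.9954 (lagging)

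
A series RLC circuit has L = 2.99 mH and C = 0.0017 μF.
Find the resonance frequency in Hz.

Step 1 — Resonance condition Im(Z)=0 gives ω₀ = 1/√(LC).
Step 2 — ω₀ = 1/√(0.00299·1.7e-09) = 4.435e+05 rad/s.
Step 3 — f₀ = ω₀/(2π) = 7.059e+04 Hz.

f₀ = 7.059e+04 Hz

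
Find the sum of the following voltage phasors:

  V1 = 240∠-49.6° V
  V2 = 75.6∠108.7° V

Step 1 — Convert each phasor to rectangular form:
  V1 = 240·(cos(-49.6°) + j·sin(-49.6°)) = 155.5 - j182.8 V
  V2 = 75.6·(cos(108.7°) + j·sin(108.7°)) = -24.24 + j71.61 V
Step 2 — Sum components: V_total = 131.3 - j111.2 V.
Step 3 — Convert to polar: |V_total| = 172 V, ∠V_total = -40.2°.

V_total = 172∠-40.2° V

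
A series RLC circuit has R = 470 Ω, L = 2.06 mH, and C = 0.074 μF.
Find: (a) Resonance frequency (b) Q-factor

Step 1 — Resonance condition Im(Z)=0 gives ω₀ = 1/√(LC).
Step 2 — ω₀ = 1/√(0.00206·7.4e-08) = 8.099e+04 rad/s.
Step 3 — f₀ = ω₀/(2π) = 1.289e+04 Hz.
Step 4 — Series Q: Q = ω₀L/R = 8.099e+04·0.00206/470 = 0.355.

(a) f₀ = 1.289e+04 Hz  (b) Q = 0.355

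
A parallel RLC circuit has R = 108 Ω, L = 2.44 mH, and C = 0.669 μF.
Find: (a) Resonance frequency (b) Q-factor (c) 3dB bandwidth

Step 1 — Resonance: ω₀ = 1/√(LC) = 1/√(0.00244·6.69e-07) = 2.475e+04 rad/s.
Step 2 — f₀ = ω₀/(2π) = 3939 Hz.
Step 3 — Parallel Q: Q = R/(ω₀L) = 108/(2.475e+04·0.00244) = 1.788.
Step 4 — Bandwidth: Δω = ω₀/Q = 1.384e+04 rad/s; BW = Δω/(2π) = 2203 Hz.

(a) f₀ = 3939 Hz  (b) Q = 1.788  (c) BW = 2203 Hz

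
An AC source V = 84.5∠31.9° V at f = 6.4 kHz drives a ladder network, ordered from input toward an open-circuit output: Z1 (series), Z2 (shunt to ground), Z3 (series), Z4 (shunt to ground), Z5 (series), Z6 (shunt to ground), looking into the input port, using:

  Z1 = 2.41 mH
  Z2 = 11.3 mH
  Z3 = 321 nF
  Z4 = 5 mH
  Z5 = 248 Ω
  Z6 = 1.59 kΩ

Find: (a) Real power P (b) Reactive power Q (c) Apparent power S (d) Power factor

Step 1 — Angular frequency: ω = 2π·f = 2π·6400 = 4.021e+04 rad/s.
Step 2 — Component impedances:
  Z1: Z = jωL = j·4.021e+04·0.00241 = 0 + j96.91 Ω
  Z2: Z = jωL = j·4.021e+04·0.0113 = 0 + j454.4 Ω
  Z3: Z = 1/(jωC) = -j/(ω·C) = 0 - j77.47 Ω
  Z4: Z = jωL = j·4.021e+04·0.005 = 0 + j201.1 Ω
  Z5: Z = R = 248 Ω
  Z6: Z = R = 1590 Ω
Step 3 — Ladder network (open output): work backward from the far end, alternating series and parallel combinations. Z_in = 13.53 + j193.1 Ω = 193.6∠86.0° Ω.
Step 4 — Source phasor: V = 84.5∠31.9° V = 71.74 + j44.65 V.
Step 5 — Current: I = V / Z = 0.256 - j0.3536 A = 0.4365∠-54.1° A.
Step 6 — Complex power: S = V·I* = 2.577 + j36.79 VA.
Step 7 — Real power: P = Re(S) = 2.577 W.
Step 8 — Reactive power: Q = Im(S) = 36.79 VAR.
Step 9 — Apparent power: |S| = 36.88 VA.
Step 10 — Power factor: PF = P/|S| = 0.06987 (lagging).

(a) P = 2.577 W  (b) Q = 36.79 VAR  (c) S = 36.88 VA  (d) PF = 0.06987 (lagging)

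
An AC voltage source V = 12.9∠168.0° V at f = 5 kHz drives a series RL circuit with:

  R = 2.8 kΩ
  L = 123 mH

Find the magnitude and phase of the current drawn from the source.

Step 1 — Angular frequency: ω = 2π·f = 2π·5000 = 3.142e+04 rad/s.
Step 2 — Component impedances:
  R: Z = R = 2800 Ω
  L: Z = jωL = j·3.142e+04·0.123 = 0 + j3864 Ω
Step 3 — Series combination: Z_total = R + L = 2800 + j3864 Ω = 4772∠54.1° Ω.
Step 4 — Source phasor: V = 12.9∠168.0° V = -12.62 + j2.682 V.
Step 5 — Ohm's law: I = V / Z_total = (-12.62 + j2.682) / (2800 + j3864) = -0.001096 + j0.002471 A.
Step 6 — Convert to polar: |I| = 0.002703 A, ∠I = 113.9°.

I = 0.002703∠113.9° A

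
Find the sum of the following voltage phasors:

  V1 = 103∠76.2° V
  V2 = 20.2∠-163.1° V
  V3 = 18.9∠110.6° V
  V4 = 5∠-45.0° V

Step 1 — Convert each phasor to rectangular form:
  V1 = 103·(cos(76.2°) + j·sin(76.2°)) = 24.57 + j100 V
  V2 = 20.2·(cos(-163.1°) + j·sin(-163.1°)) = -19.33 - j5.872 V
  V3 = 18.9·(cos(110.6°) + j·sin(110.6°)) = -6.65 + j17.69 V
  V4 = 5·(cos(-45.0°) + j·sin(-45.0°)) = 3.536 - j3.536 V
Step 2 — Sum components: V_total = 2.127 + j108.3 V.
Step 3 — Convert to polar: |V_total| = 108.3 V, ∠V_total = 88.9°.

V_total = 108.3∠88.9° V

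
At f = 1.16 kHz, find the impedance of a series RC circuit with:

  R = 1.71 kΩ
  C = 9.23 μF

Step 1 — Angular frequency: ω = 2π·f = 2π·1160 = 7288 rad/s.
Step 2 — Component impedances:
  R: Z = R = 1710 Ω
  C: Z = 1/(jωC) = -j/(ω·C) = 0 - j14.86 Ω
Step 3 — Series combination: Z_total = R + C = 1710 - j14.86 Ω = 1710∠-0.5° Ω.

Z = 1710 - j14.86 Ω = 1710∠-0.5° Ω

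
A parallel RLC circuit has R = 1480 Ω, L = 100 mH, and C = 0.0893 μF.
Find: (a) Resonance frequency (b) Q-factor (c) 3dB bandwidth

Step 1 — Resonance: ω₀ = 1/√(LC) = 1/√(0.1·8.93e-08) = 1.058e+04 rad/s.
Step 2 — f₀ = ω₀/(2π) = 1684 Hz.
Step 3 — Parallel Q: Q = R/(ω₀L) = 1480/(1.058e+04·0.1) = 1.399.
Step 4 — Bandwidth: Δω = ω₀/Q = 7566 rad/s; BW = Δω/(2π) = 1204 Hz.

(a) f₀ = 1684 Hz  (b) Q = 1.399  (c) BW = 1204 Hz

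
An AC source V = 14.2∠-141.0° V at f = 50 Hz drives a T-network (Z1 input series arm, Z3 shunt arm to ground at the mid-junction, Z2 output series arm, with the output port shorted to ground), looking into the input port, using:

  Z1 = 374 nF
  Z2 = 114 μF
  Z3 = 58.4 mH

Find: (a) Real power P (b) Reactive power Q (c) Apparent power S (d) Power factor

Step 1 — Angular frequency: ω = 2π·f = 2π·50 = 314.2 rad/s.
Step 2 — Component impedances:
  Z1: Z = 1/(jωC) = -j/(ω·C) = 0 - j8511 Ω
  Z2: Z = 1/(jωC) = -j/(ω·C) = 0 - j27.92 Ω
  Z3: Z = jωL = j·314.2·0.0584 = 0 + j18.35 Ω
Step 3 — With the output port shorted to ground, the output series arm Z2 runs from the junction to ground; the shunt arm Z3 also runs from the junction to ground. They appear in parallel: Z3 || Z2 = 0 + j53.5 Ω.
Step 4 — Series with input arm Z1: Z_in = Z1 + (Z3 || Z2) = 0 - j8457 Ω = 8457∠-90.0° Ω.
Step 5 — Source phasor: V = 14.2∠-141.0° V = -11.04 - j8.936 V.
Step 6 — Current: I = V / Z = 0.001057 - j0.001305 A = 0.001679∠-51.0° A.
Step 7 — Complex power: S = V·I* = 0 - j0.02384 VA.
Step 8 — Real power: P = Re(S) = 0 W.
Step 9 — Reactive power: Q = Im(S) = -0.02384 VAR.
Step 10 — Apparent power: |S| = 0.02384 VA.
Step 11 — Power factor: PF = P/|S| = 0 (leading).

(a) P = 0 W  (b) Q = -0.02384 VAR  (c) S = 0.02384 VA  (d) PF = 0 (leading)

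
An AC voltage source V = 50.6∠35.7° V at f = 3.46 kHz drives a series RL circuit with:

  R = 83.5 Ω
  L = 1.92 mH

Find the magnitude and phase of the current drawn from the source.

Step 1 — Angular frequency: ω = 2π·f = 2π·3460 = 2.174e+04 rad/s.
Step 2 — Component impedances:
  R: Z = R = 83.5 Ω
  L: Z = jωL = j·2.174e+04·0.00192 = 0 + j41.74 Ω
Step 3 — Series combination: Z_total = R + L = 83.5 + j41.74 Ω = 93.35∠26.6° Ω.
Step 4 — Source phasor: V = 50.6∠35.7° V = 41.09 + j29.53 V.
Step 5 — Ohm's law: I = V / Z_total = (41.09 + j29.53) / (83.5 + j41.74) = 0.5352 + j0.0861 A.
Step 6 — Convert to polar: |I| = 0.542 A, ∠I = 9.1°.

I = 0.542∠9.1° A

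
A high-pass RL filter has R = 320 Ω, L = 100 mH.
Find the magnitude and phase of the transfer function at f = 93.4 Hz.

Step 1 — Angular frequency: ω = 2π·93.4 = 586.8 rad/s.
Step 2 — Transfer function: H(jω) = jωL/(R + jωL).
Step 3 — Numerator jωL = j·58.68; denominator R + jωL = 320 + j58.68.
Step 4 — H = 0.03254 + j0.1774.
Step 5 — Magnitude: |H| = 0.1804 (-14.9 dB); phase: φ = 79.6°.

|H| = 0.1804 (-14.9 dB), φ = 79.6°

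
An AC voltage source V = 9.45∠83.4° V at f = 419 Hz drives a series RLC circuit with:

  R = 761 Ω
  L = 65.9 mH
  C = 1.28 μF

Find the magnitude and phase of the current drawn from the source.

Step 1 — Angular frequency: ω = 2π·f = 2π·419 = 2633 rad/s.
Step 2 — Component impedances:
  R: Z = R = 761 Ω
  L: Z = jωL = j·2633·0.0659 = 0 + j173.5 Ω
  C: Z = 1/(jωC) = -j/(ω·C) = 0 - j296.8 Ω
Step 3 — Series combination: Z_total = R + L + C = 761 - j123.3 Ω = 770.9∠-9.2° Ω.
Step 4 — Source phasor: V = 9.45∠83.4° V = 1.086 + j9.387 V.
Step 5 — Ohm's law: I = V / Z_total = (1.086 + j9.387) / (761 - j123.3) = -0.0005562 + j0.01225 A.
Step 6 — Convert to polar: |I| = 0.01226 A, ∠I = 92.6°.

I = 0.01226∠92.6° A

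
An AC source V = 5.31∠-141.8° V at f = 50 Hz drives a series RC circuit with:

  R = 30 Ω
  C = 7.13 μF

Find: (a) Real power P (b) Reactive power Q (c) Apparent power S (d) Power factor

Step 1 — Angular frequency: ω = 2π·f = 2π·50 = 314.2 rad/s.
Step 2 — Component impedances:
  R: Z = R = 30 Ω
  C: Z = 1/(jωC) = -j/(ω·C) = 0 - j446.4 Ω
Step 3 — Series combination: Z_total = R + C = 30 - j446.4 Ω = 447.4∠-86.2° Ω.
Step 4 — Source phasor: V = 5.31∠-141.8° V = -4.173 - j3.284 V.
Step 5 — Current: I = V / Z = 0.006697 - j0.009797 A = 0.01187∠-55.6° A.
Step 6 — Complex power: S = V·I* = 0.004225 - j0.06287 VA.
Step 7 — Real power: P = Re(S) = 0.004225 W.
Step 8 — Reactive power: Q = Im(S) = -0.06287 VAR.
Step 9 — Apparent power: |S| = 0.06302 VA.
Step 10 — Power factor: PF = P/|S| = 0.06705 (leading).

(a) P = 0.004225 W  (b) Q = -0.06287 VAR  (c) S = 0.06302 VA  (d) PF = 0.06705 (leading)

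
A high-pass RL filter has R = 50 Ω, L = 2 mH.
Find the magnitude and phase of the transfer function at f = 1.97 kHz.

Step 1 — Angular frequency: ω = 2π·1970 = 1.238e+04 rad/s.
Step 2 — Transfer function: H(jω) = jωL/(R + jωL).
Step 3 — Numerator jωL = j·24.76; denominator R + jωL = 50 + j24.76.
Step 4 — H = 0.1969 + j0.3976.
Step 5 — Magnitude: |H| = 0.4437 (-7.1 dB); phase: φ = 63.7°.

|H| = 0.4437 (-7.1 dB), φ = 63.7°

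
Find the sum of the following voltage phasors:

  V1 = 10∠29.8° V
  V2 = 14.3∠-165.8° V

Step 1 — Convert each phasor to rectangular form:
  V1 = 10·(cos(29.8°) + j·sin(29.8°)) = 8.678 + j4.97 V
  V2 = 14.3·(cos(-165.8°) + j·sin(-165.8°)) = -13.86 - j3.508 V
Step 2 — Sum components: V_total = -5.185 + j1.462 V.
Step 3 — Convert to polar: |V_total| = 5.388 V, ∠V_total = 164.3°.

V_total = 5.388∠164.3° V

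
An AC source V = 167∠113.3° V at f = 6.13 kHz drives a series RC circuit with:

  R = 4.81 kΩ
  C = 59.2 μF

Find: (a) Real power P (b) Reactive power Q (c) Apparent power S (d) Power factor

Step 1 — Angular frequency: ω = 2π·f = 2π·6130 = 3.852e+04 rad/s.
Step 2 — Component impedances:
  R: Z = R = 4810 Ω
  C: Z = 1/(jωC) = -j/(ω·C) = 0 - j0.4386 Ω
Step 3 — Series combination: Z_total = R + C = 4810 - j0.4386 Ω = 4810∠-0.0° Ω.
Step 4 — Source phasor: V = 167∠113.3° V = -66.06 + j153.4 V.
Step 5 — Current: I = V / Z = -0.01374 + j0.03189 A = 0.03472∠113.3° A.
Step 6 — Complex power: S = V·I* = 5.798 - j0.0005287 VA.
Step 7 — Real power: P = Re(S) = 5.798 W.
Step 8 — Reactive power: Q = Im(S) = -0.0005287 VAR.
Step 9 — Apparent power: |S| = 5.798 VA.
Step 10 — Power factor: PF = P/|S| = 1 (leading).

(a) P = 5.798 W  (b) Q = -0.0005287 VAR  (c) S = 5.798 VA  (d) PF = 1 (leading)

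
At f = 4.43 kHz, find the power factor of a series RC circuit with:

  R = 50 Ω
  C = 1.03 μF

Step 1 — Angular frequency: ω = 2π·f = 2π·4430 = 2.783e+04 rad/s.
Step 2 — Component impedances:
  R: Z = R = 50 Ω
  C: Z = 1/(jωC) = -j/(ω·C) = 0 - j34.88 Ω
Step 3 — Series combination: Z_total = R + C = 50 - j34.88 Ω = 60.96∠-34.9° Ω.
Step 4 — Power factor: PF = cos(φ) = Re(Z)/|Z| = 50/60.96 = 0.8202.
Step 5 — Type: Im(Z) = -34.88 ⇒ leading (phase φ = -34.9°).

PF = 0.8202 (leading, φ = -34.9°)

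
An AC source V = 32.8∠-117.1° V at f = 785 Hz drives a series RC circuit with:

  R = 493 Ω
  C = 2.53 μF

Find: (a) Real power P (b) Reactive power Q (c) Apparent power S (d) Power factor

Step 1 — Angular frequency: ω = 2π·f = 2π·785 = 4932 rad/s.
Step 2 — Component impedances:
  R: Z = R = 493 Ω
  C: Z = 1/(jωC) = -j/(ω·C) = 0 - j80.14 Ω
Step 3 — Series combination: Z_total = R + C = 493 - j80.14 Ω = 499.5∠-9.2° Ω.
Step 4 — Source phasor: V = 32.8∠-117.1° V = -14.94 - j29.2 V.
Step 5 — Current: I = V / Z = -0.02015 - j0.0625 A = 0.06567∠-107.9° A.
Step 6 — Complex power: S = V·I* = 2.126 - j0.3456 VA.
Step 7 — Real power: P = Re(S) = 2.126 W.
Step 8 — Reactive power: Q = Im(S) = -0.3456 VAR.
Step 9 — Apparent power: |S| = 2.154 VA.
Step 10 — Power factor: PF = P/|S| = 0.987 (leading).

(a) P = 2.126 W  (b) Q = -0.3456 VAR  (c) S = 2.154 VA  (d) PF = 0.987 (leading)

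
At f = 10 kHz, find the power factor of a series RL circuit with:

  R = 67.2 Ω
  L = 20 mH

Step 1 — Angular frequency: ω = 2π·f = 2π·1e+04 = 6.283e+04 rad/s.
Step 2 — Component impedances:
  R: Z = R = 67.2 Ω
  L: Z = jωL = j·6.283e+04·0.02 = 0 + j1257 Ω
Step 3 — Series combination: Z_total = R + L = 67.2 + j1257 Ω = 1258∠86.9° Ω.
Step 4 — Power factor: PF = cos(φ) = Re(Z)/|Z| = 67.2/1258.4 = 0.0534.
Step 5 — Type: Im(Z) = 1257 ⇒ lagging (phase φ = 86.9°).

PF = 0.0534 (lagging, φ = 86.9°)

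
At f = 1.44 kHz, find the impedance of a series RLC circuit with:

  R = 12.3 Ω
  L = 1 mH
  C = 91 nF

Step 1 — Angular frequency: ω = 2π·f = 2π·1440 = 9048 rad/s.
Step 2 — Component impedances:
  R: Z = R = 12.3 Ω
  L: Z = jωL = j·9048·0.001 = 0 + j9.048 Ω
  C: Z = 1/(jωC) = -j/(ω·C) = 0 - j1215 Ω
Step 3 — Series combination: Z_total = R + L + C = 12.3 - j1206 Ω = 1206∠-89.4° Ω.

Z = 12.3 - j1206 Ω = 1206∠-89.4° Ω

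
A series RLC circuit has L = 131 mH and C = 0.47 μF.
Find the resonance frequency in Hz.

Step 1 — Resonance condition Im(Z)=0 gives ω₀ = 1/√(LC).
Step 2 — ω₀ = 1/√(0.131·4.7e-07) = 4030 rad/s.
Step 3 — f₀ = ω₀/(2π) = 641.4 Hz.

f₀ = 641.4 Hz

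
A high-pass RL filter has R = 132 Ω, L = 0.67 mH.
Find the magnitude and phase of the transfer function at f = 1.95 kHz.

Step 1 — Angular frequency: ω = 2π·1950 = 1.225e+04 rad/s.
Step 2 — Transfer function: H(jω) = jωL/(R + jωL).
Step 3 — Numerator jωL = j·8.209; denominator R + jωL = 132 + j8.209.
Step 4 — H = 0.003853 + j0.06195.
Step 5 — Magnitude: |H| = 0.06207 (-24.1 dB); phase: φ = 86.4°.

|H| = 0.06207 (-24.1 dB), φ = 86.4°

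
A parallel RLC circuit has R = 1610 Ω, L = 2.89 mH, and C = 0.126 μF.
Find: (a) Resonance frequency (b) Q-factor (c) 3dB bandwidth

Step 1 — Resonance: ω₀ = 1/√(LC) = 1/√(0.00289·1.26e-07) = 5.24e+04 rad/s.
Step 2 — f₀ = ω₀/(2π) = 8340 Hz.
Step 3 — Parallel Q: Q = R/(ω₀L) = 1610/(5.24e+04·0.00289) = 10.63.
Step 4 — Bandwidth: Δω = ω₀/Q = 4930 rad/s; BW = Δω/(2π) = 784.6 Hz.

(a) f₀ = 8340 Hz  (b) Q = 10.63  (c) BW = 784.6 Hz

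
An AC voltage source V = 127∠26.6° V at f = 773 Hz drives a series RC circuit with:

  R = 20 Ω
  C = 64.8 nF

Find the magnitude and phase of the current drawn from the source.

Step 1 — Angular frequency: ω = 2π·f = 2π·773 = 4857 rad/s.
Step 2 — Component impedances:
  R: Z = R = 20 Ω
  C: Z = 1/(jωC) = -j/(ω·C) = 0 - j3177 Ω
Step 3 — Series combination: Z_total = R + C = 20 - j3177 Ω = 3177∠-89.6° Ω.
Step 4 — Source phasor: V = 127∠26.6° V = 113.6 + j56.87 V.
Step 5 — Ohm's law: I = V / Z_total = (113.6 + j56.87) / (20 - j3177) = -0.01767 + j0.03585 A.
Step 6 — Convert to polar: |I| = 0.03997 A, ∠I = 116.2°.

I = 0.03997∠116.2° A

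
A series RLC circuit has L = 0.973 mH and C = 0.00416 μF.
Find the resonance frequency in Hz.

Step 1 — Resonance condition Im(Z)=0 gives ω₀ = 1/√(LC).
Step 2 — ω₀ = 1/√(0.000973·4.16e-09) = 4.97e+05 rad/s.
Step 3 — f₀ = ω₀/(2π) = 7.911e+04 Hz.

f₀ = 7.911e+04 Hz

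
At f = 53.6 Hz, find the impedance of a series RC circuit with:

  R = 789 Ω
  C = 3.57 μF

Step 1 — Angular frequency: ω = 2π·f = 2π·53.6 = 336.8 rad/s.
Step 2 — Component impedances:
  R: Z = R = 789 Ω
  C: Z = 1/(jωC) = -j/(ω·C) = 0 - j831.7 Ω
Step 3 — Series combination: Z_total = R + C = 789 - j831.7 Ω = 1146∠-46.5° Ω.

Z = 789 - j831.7 Ω = 1146∠-46.5° Ω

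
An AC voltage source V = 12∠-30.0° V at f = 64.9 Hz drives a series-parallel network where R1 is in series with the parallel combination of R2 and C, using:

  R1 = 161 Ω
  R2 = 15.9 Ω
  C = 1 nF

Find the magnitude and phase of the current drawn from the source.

Step 1 — Angular frequency: ω = 2π·f = 2π·64.9 = 407.8 rad/s.
Step 2 — Component impedances:
  R1: Z = R = 161 Ω
  R2: Z = R = 15.9 Ω
  C: Z = 1/(jωC) = -j/(ω·C) = 0 - j2.452e+06 Ω
Step 3 — Parallel branch: R2 || C = 1/(1/R2 + 1/C) = 15.9 - j0.0001031 Ω.
Step 4 — Series with R1: Z_total = R1 + (R2 || C) = 176.9 - j0.0001031 Ω = 176.9∠-0.0° Ω.
Step 5 — Source phasor: V = 12∠-30.0° V = 10.39 - j6 V.
Step 6 — Ohm's law: I = V / Z_total = (10.39 - j6) / (176.9 - j0.0001031) = 0.05875 - j0.03392 A.
Step 7 — Convert to polar: |I| = 0.06783 A, ∠I = -30.0°.

I = 0.06783∠-30.0° A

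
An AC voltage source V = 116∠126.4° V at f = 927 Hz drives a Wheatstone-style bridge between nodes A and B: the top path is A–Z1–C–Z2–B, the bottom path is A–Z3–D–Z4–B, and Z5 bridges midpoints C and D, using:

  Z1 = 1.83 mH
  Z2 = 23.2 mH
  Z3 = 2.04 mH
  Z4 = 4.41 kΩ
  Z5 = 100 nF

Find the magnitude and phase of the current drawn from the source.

Step 1 — Angular frequency: ω = 2π·f = 2π·927 = 5825 rad/s.
Step 2 — Component impedances:
  Z1: Z = jωL = j·5825·0.00183 = 0 + j10.66 Ω
  Z2: Z = jωL = j·5825·0.0232 = 0 + j135.1 Ω
  Z3: Z = jωL = j·5825·0.00204 = 0 + j11.88 Ω
  Z4: Z = R = 4410 Ω
  Z5: Z = 1/(jωC) = -j/(ω·C) = 0 - j1717 Ω
Step 3 — Bridge requires nodal analysis (the Z5 bridge couples midpoints C and D, so the two paths cannot be reduced to a simple series/parallel combination). Setting node B to ground and injecting 1 A at node A, the 3-node admittance system at A, C, D solves to V_A = Z_AB = 4.823 + j145.7 Ω = 145.8∠88.1° Ω.
Step 4 — Source phasor: V = 116∠126.4° V = -68.84 + j93.37 V.
Step 5 — Ohm's law: I = V / Z_total = (-68.84 + j93.37) / (4.823 + j145.7) = 0.6246 + j0.4932 A.
Step 6 — Convert to polar: |I| = 0.7958 A, ∠I = 38.3°.

I = 0.7958∠38.3° A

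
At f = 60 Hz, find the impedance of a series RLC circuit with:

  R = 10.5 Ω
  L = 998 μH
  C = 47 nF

Step 1 — Angular frequency: ω = 2π·f = 2π·60 = 377 rad/s.
Step 2 — Component impedances:
  R: Z = R = 10.5 Ω
  L: Z = jωL = j·377·0.000998 = 0 + j0.3762 Ω
  C: Z = 1/(jωC) = -j/(ω·C) = 0 - j5.644e+04 Ω
Step 3 — Series combination: Z_total = R + L + C = 10.5 - j5.644e+04 Ω = 5.644e+04∠-90.0° Ω.

Z = 10.5 - j5.644e+04 Ω = 5.644e+04∠-90.0° Ω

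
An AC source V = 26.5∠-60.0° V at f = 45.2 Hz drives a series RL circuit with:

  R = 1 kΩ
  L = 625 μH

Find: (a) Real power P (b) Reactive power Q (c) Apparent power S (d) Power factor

Step 1 — Angular frequency: ω = 2π·f = 2π·45.2 = 284 rad/s.
Step 2 — Component impedances:
  R: Z = R = 1000 Ω
  L: Z = jωL = j·284·0.000625 = 0 + j0.1775 Ω
Step 3 — Series combination: Z_total = R + L = 1000 + j0.1775 Ω = 1000∠0.0° Ω.
Step 4 — Source phasor: V = 26.5∠-60.0° V = 13.25 - j22.95 V.
Step 5 — Current: I = V / Z = 0.01325 - j0.02295 A = 0.0265∠-60.0° A.
Step 6 — Complex power: S = V·I* = 0.7022 + j0.0001246 VA.
Step 7 — Real power: P = Re(S) = 0.7022 W.
Step 8 — Reactive power: Q = Im(S) = 0.0001246 VAR.
Step 9 — Apparent power: |S| = 0.7022 VA.
Step 10 — Power factor: PF = P/|S| = 1 (lagging).

(a) P = 0.7022 W  (b) Q = 0.0001246 VAR  (c) S = 0.7022 VA  (d) PF = 1 (lagging)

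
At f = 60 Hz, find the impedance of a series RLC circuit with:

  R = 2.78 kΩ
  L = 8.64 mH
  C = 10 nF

Step 1 — Angular frequency: ω = 2π·f = 2π·60 = 377 rad/s.
Step 2 — Component impedances:
  R: Z = R = 2780 Ω
  L: Z = jωL = j·377·0.00864 = 0 + j3.257 Ω
  C: Z = 1/(jωC) = -j/(ω·C) = 0 - j2.653e+05 Ω
Step 3 — Series combination: Z_total = R + L + C = 2780 - j2.653e+05 Ω = 2.653e+05∠-89.4° Ω.

Z = 2780 - j2.653e+05 Ω = 2.653e+05∠-89.4° Ω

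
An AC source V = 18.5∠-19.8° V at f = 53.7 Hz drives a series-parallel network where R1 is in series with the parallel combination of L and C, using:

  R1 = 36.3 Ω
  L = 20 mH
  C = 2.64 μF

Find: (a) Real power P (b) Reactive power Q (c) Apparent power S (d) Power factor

Step 1 — Angular frequency: ω = 2π·f = 2π·53.7 = 337.4 rad/s.
Step 2 — Component impedances:
  R1: Z = R = 36.3 Ω
  L: Z = jωL = j·337.4·0.02 = 0 + j6.748 Ω
  C: Z = 1/(jωC) = -j/(ω·C) = 0 - j1123 Ω
Step 3 — Parallel branch: L || C = 1/(1/L + 1/C) = 0 + j6.789 Ω.
Step 4 — Series with R1: Z_total = R1 + (L || C) = 36.3 + j6.789 Ω = 36.93∠10.6° Ω.
Step 5 — Source phasor: V = 18.5∠-19.8° V = 17.41 - j6.267 V.
Step 6 — Current: I = V / Z = 0.4321 - j0.2534 A = 0.501∠-30.4° A.
Step 7 — Complex power: S = V·I* = 9.11 + j1.704 VA.
Step 8 — Real power: P = Re(S) = 9.11 W.
Step 9 — Reactive power: Q = Im(S) = 1.704 VAR.
Step 10 — Apparent power: |S| = 9.268 VA.
Step 11 — Power factor: PF = P/|S| = 0.983 (lagging).

(a) P = 9.11 W  (b) Q = 1.704 VAR  (c) S = 9.268 VA  (d) PF = 0.983 (lagging)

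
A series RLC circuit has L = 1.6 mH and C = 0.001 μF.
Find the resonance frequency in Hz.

Step 1 — Resonance condition Im(Z)=0 gives ω₀ = 1/√(LC).
Step 2 — ω₀ = 1/√(0.0016·1e-09) = 7.906e+05 rad/s.
Step 3 — f₀ = ω₀/(2π) = 1.258e+05 Hz.

f₀ = 1.258e+05 Hz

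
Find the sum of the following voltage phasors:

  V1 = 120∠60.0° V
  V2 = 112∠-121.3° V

Step 1 — Convert each phasor to rectangular form:
  V1 = 120·(cos(60.0°) + j·sin(60.0°)) = 60 + j103.9 V
  V2 = 112·(cos(-121.3°) + j·sin(-121.3°)) = -58.19 - j95.7 V
Step 2 — Sum components: V_total = 1.814 + j8.224 V.
Step 3 — Convert to polar: |V_total| = 8.421 V, ∠V_total = 77.6°.

V_total = 8.421∠77.6° V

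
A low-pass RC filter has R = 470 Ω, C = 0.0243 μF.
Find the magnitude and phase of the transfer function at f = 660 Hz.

Step 1 — Angular frequency: ω = 2π·660 = 4147 rad/s.
Step 2 — Transfer function: H(jω) = 1/(1 + jωRC).
Step 3 — Denominator: 1 + jωRC = 1 + j·4147·470·2.43e-08 = 1 + j0.04736.
Step 4 — H = 0.9978 - j0.04726.
Step 5 — Magnitude: |H| = 0.9989 (-0.0 dB); phase: φ = -2.7°.

|H| = 0.9989 (-0.0 dB), φ = -2.7°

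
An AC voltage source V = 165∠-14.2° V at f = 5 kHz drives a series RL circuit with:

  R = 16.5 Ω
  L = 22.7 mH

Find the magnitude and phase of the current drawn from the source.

Step 1 — Angular frequency: ω = 2π·f = 2π·5000 = 3.142e+04 rad/s.
Step 2 — Component impedances:
  R: Z = R = 16.5 Ω
  L: Z = jωL = j·3.142e+04·0.0227 = 0 + j713.1 Ω
Step 3 — Series combination: Z_total = R + L = 16.5 + j713.1 Ω = 713.3∠88.7° Ω.
Step 4 — Source phasor: V = 165∠-14.2° V = 160 - j40.48 V.
Step 5 — Ohm's law: I = V / Z_total = (160 - j40.48) / (16.5 + j713.1) = -0.05154 - j0.2255 A.
Step 6 — Convert to polar: |I| = 0.2313 A, ∠I = -102.9°.

I = 0.2313∠-102.9° A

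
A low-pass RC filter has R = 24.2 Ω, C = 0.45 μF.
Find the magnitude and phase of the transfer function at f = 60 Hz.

Step 1 — Angular frequency: ω = 2π·60 = 377 rad/s.
Step 2 — Transfer function: H(jω) = 1/(1 + jωRC).
Step 3 — Denominator: 1 + jωRC = 1 + j·377·24.2·4.5e-07 = 1 + j0.004105.
Step 4 — H = 1 - j0.004105.
Step 5 — Magnitude: |H| = 1 (-0.0 dB); phase: φ = -0.2°.

|H| = 1 (-0.0 dB), φ = -0.2°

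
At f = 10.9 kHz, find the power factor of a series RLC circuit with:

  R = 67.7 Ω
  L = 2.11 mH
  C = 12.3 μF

Step 1 — Angular frequency: ω = 2π·f = 2π·1.09e+04 = 6.849e+04 rad/s.
Step 2 — Component impedances:
  R: Z = R = 67.7 Ω
  L: Z = jωL = j·6.849e+04·0.00211 = 0 + j144.5 Ω
  C: Z = 1/(jωC) = -j/(ω·C) = 0 - j1.187 Ω
Step 3 — Series combination: Z_total = R + L + C = 67.7 + j143.3 Ω = 158.5∠64.7° Ω.
Step 4 — Power factor: PF = cos(φ) = Re(Z)/|Z| = 67.7/158.5 = 0.4271.
Step 5 — Type: Im(Z) = 143.3 ⇒ lagging (phase φ = 64.7°).

PF = 0.4271 (lagging, φ = 64.7°)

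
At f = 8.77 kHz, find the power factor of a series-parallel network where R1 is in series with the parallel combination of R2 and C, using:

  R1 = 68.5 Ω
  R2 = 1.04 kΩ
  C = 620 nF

Step 1 — Angular frequency: ω = 2π·f = 2π·8770 = 5.51e+04 rad/s.
Step 2 — Component impedances:
  R1: Z = R = 68.5 Ω
  R2: Z = R = 1040 Ω
  C: Z = 1/(jωC) = -j/(ω·C) = 0 - j29.27 Ω
Step 3 — Parallel branch: R2 || C = 1/(1/R2 + 1/C) = 0.8232 - j29.25 Ω.
Step 4 — Series with R1: Z_total = R1 + (R2 || C) = 69.32 - j29.25 Ω = 75.24∠-22.9° Ω.
Step 5 — Power factor: PF = cos(φ) = Re(Z)/|Z| = 69.323/75.24 = 0.9214.
Step 6 — Type: Im(Z) = -29.25 ⇒ leading (phase φ = -22.9°).

PF = 0.9214 (leading, φ = -22.9°)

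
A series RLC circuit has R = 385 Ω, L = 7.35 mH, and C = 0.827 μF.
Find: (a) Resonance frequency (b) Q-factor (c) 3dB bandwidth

Step 1 — Resonance: ω₀ = 1/√(LC) = 1/√(0.00735·8.27e-07) = 1.283e+04 rad/s.
Step 2 — f₀ = ω₀/(2π) = 2041 Hz.
Step 3 — Series Q: Q = ω₀L/R = 1.283e+04·0.00735/385 = 0.2449.
Step 4 — Bandwidth: Δω = ω₀/Q = 5.238e+04 rad/s; BW = Δω/(2π) = 8337 Hz.

(a) f₀ = 2041 Hz  (b) Q = 0.2449  (c) BW = 8337 Hz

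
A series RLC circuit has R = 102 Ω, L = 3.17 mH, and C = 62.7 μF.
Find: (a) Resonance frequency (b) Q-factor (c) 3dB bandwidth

Step 1 — Resonance condition Im(Z)=0 gives ω₀ = 1/√(LC).
Step 2 — ω₀ = 1/√(0.00317·6.27e-05) = 2243 rad/s.
Step 3 — f₀ = ω₀/(2π) = 357 Hz.
Step 4 — Series Q: Q = ω₀L/R = 2243·0.00317/102 = 0.06971.
Step 5 — 3dB bandwidth: Δω = ω₀/Q = 3.218e+04 rad/s; BW = Δω/(2π) = 5121 Hz.

(a) f₀ = 357 Hz  (b) Q = 0.06971  (c) BW = 5121 Hz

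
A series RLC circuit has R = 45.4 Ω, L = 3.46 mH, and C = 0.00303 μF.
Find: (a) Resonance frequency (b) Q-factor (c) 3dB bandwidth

Step 1 — Resonance condition Im(Z)=0 gives ω₀ = 1/√(LC).
Step 2 — ω₀ = 1/√(0.00346·3.03e-09) = 3.088e+05 rad/s.
Step 3 — f₀ = ω₀/(2π) = 4.915e+04 Hz.
Step 4 — Series Q: Q = ω₀L/R = 3.088e+05·0.00346/45.4 = 23.54.
Step 5 — 3dB bandwidth: Δω = ω₀/Q = 1.312e+04 rad/s; BW = Δω/(2π) = 2088 Hz.

(a) f₀ = 4.915e+04 Hz  (b) Q = 23.54  (c) BW = 2088 Hz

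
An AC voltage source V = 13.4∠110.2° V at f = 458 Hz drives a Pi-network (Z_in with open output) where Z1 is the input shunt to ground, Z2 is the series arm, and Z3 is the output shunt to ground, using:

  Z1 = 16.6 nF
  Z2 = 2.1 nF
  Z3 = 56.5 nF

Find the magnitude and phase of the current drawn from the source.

Step 1 — Angular frequency: ω = 2π·f = 2π·458 = 2878 rad/s.
Step 2 — Component impedances:
  Z1: Z = 1/(jωC) = -j/(ω·C) = 0 - j2.093e+04 Ω
  Z2: Z = 1/(jωC) = -j/(ω·C) = 0 - j1.655e+05 Ω
  Z3: Z = 1/(jωC) = -j/(ω·C) = 0 - j6150 Ω
Step 3 — With open output, the series arm Z2 and the output shunt Z3 appear in series to ground: Z2 + Z3 = 0 - j1.716e+05 Ω.
Step 4 — Parallel with input shunt Z1: Z_in = Z1 || (Z2 + Z3) = 0 - j1.866e+04 Ω = 1.866e+04∠-90.0° Ω.
Step 5 — Source phasor: V = 13.4∠110.2° V = -4.627 + j12.58 V.
Step 6 — Ohm's law: I = V / Z_total = (-4.627 + j12.58) / (0 - j1.866e+04) = -0.000674 - j0.000248 A.
Step 7 — Convert to polar: |I| = 0.0007182 A, ∠I = -159.8°.

I = 0.0007182∠-159.8° A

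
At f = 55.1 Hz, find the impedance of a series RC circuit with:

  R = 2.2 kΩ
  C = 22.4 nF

Step 1 — Angular frequency: ω = 2π·f = 2π·55.1 = 346.2 rad/s.
Step 2 — Component impedances:
  R: Z = R = 2200 Ω
  C: Z = 1/(jωC) = -j/(ω·C) = 0 - j1.289e+05 Ω
Step 3 — Series combination: Z_total = R + C = 2200 - j1.289e+05 Ω = 1.29e+05∠-89.0° Ω.

Z = 2200 - j1.289e+05 Ω = 1.29e+05∠-89.0° Ω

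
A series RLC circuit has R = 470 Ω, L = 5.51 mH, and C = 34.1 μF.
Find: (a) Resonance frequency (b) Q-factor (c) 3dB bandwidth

Step 1 — Resonance: ω₀ = 1/√(LC) = 1/√(0.00551·3.41e-05) = 2307 rad/s.
Step 2 — f₀ = ω₀/(2π) = 367.2 Hz.
Step 3 — Series Q: Q = ω₀L/R = 2307·0.00551/470 = 0.02705.
Step 4 — Bandwidth: Δω = ω₀/Q = 8.53e+04 rad/s; BW = Δω/(2π) = 1.358e+04 Hz.

(a) f₀ = 367.2 Hz  (b) Q = 0.02705  (c) BW = 1.358e+04 Hz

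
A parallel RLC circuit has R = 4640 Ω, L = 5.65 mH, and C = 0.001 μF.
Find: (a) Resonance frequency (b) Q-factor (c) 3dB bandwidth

Step 1 — Resonance: ω₀ = 1/√(LC) = 1/√(0.00565·1e-09) = 4.207e+05 rad/s.
Step 2 — f₀ = ω₀/(2π) = 6.696e+04 Hz.
Step 3 — Parallel Q: Q = R/(ω₀L) = 4640/(4.207e+05·0.00565) = 1.952.
Step 4 — Bandwidth: Δω = ω₀/Q = 2.155e+05 rad/s; BW = Δω/(2π) = 3.43e+04 Hz.

(a) f₀ = 6.696e+04 Hz  (b) Q = 1.952  (c) BW = 3.43e+04 Hz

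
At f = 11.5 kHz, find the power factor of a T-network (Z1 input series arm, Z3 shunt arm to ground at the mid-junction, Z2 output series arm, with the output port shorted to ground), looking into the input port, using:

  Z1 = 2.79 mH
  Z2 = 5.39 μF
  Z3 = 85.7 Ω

Step 1 — Angular frequency: ω = 2π·f = 2π·1.15e+04 = 7.226e+04 rad/s.
Step 2 — Component impedances:
  Z1: Z = jωL = j·7.226e+04·0.00279 = 0 + j201.6 Ω
  Z2: Z = 1/(jωC) = -j/(ω·C) = 0 - j2.568 Ω
  Z3: Z = R = 85.7 Ω
Step 3 — With the output port shorted to ground, the output series arm Z2 runs from the junction to ground; the shunt arm Z3 also runs from the junction to ground. They appear in parallel: Z3 || Z2 = 0.07686 - j2.565 Ω.
Step 4 — Series with input arm Z1: Z_in = Z1 + (Z3 || Z2) = 0.07686 + j199 Ω = 199∠90.0° Ω.
Step 5 — Power factor: PF = cos(φ) = Re(Z)/|Z| = 0.07686/199 = 0.0003862.
Step 6 — Type: Im(Z) = 199 ⇒ lagging (phase φ = 90.0°).

PF = 0.0003862 (lagging, φ = 90.0°)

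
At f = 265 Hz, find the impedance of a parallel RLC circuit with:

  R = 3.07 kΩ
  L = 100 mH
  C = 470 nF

Step 1 — Angular frequency: ω = 2π·f = 2π·265 = 1665 rad/s.
Step 2 — Component impedances:
  R: Z = R = 3070 Ω
  L: Z = jωL = j·1665·0.1 = 0 + j166.5 Ω
  C: Z = 1/(jωC) = -j/(ω·C) = 0 - j1278 Ω
Step 3 — Parallel combination: 1/Z_total = 1/R + 1/L + 1/C; Z_total = 11.89 + j190.7 Ω = 191.1∠86.4° Ω.

Z = 11.89 + j190.7 Ω = 191.1∠86.4° Ω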